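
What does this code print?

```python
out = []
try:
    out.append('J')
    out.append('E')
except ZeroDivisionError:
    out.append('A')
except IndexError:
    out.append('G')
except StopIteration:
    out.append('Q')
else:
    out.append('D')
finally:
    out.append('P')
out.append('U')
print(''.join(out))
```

Execution trace: 'J' (try body) → 'E' (try body, no exception) → 'D' (else) → 'P' (finally) → 'U' (after the try/except). Output: JEDPU

Answer: JEDPU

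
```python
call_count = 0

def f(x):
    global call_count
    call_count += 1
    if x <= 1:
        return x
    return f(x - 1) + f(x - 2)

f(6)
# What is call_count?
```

Calls(x) = 1 + Calls(x-1) + Calls(x-2); Calls(0)=Calls(1)=1. For x=6 this gives 25.

Answer: 25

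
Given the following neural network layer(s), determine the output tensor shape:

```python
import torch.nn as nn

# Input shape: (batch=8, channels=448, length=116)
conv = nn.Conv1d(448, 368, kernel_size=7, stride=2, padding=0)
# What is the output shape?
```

Input: (8, 448, 116) -> Output: (8, 368, 55)

Answer: (8, 368, 55)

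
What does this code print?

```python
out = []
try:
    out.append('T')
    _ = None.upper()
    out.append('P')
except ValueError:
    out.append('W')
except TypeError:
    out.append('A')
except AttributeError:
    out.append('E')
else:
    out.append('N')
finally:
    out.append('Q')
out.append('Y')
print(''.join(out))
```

Execution trace: 'T' (try body) → 'E' (except AttributeError) → 'Q' (finally) → 'Y' (after the try/except). Output: TEQY

Answer: TEQY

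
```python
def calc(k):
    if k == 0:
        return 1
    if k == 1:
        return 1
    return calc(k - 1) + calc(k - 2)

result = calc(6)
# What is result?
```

Build up from base cases: calc(0)=1, calc(1)=1, calc(2)=2, calc(3)=3, calc(4)=5, calc(5)=8, calc(6)=13

Answer: 13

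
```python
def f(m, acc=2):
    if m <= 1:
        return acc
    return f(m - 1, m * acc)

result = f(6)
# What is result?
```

Accumulator trace (n, acc): (6, 2) -> (5, 12) -> (4, 60) -> (3, 240) -> (2, 720) -> (1, 1440) -> return 1440

Answer: 1440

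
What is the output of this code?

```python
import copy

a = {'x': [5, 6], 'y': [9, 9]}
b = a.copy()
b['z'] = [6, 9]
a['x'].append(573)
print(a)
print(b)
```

Key concept: shallow copy of dict with mutable values.
Step by step:
`a = {'x': [5, 6], 'y': [9, 9]}` → a = {'x': [5, 6], 'y': [9, 9]}
`b = a.copy()` → b = {'x': [5, 6], 'y': [9, 9]}
`b['z'] = [6, 9]` → b = {'x': [5, 6], 'y': [9, 9], 'z': [6, 9]}
`a['x'].append(573)` → a = {'x': [5, 6, 573], 'y': [9, 9]}; b = {'x': [5, 6, 573], 'y': [9, 9], 'z': [6, 9]}
`print(a)` → prints {'x': [5, 6, 573], 'y': [9, 9]}
`print(b)` → prints {'x': [5, 6, 573], 'y': [9, 9], 'z': [6, 9]}

Answer:
{'x': [5, 6, 573], 'y': [9, 9]}
{'x': [5, 6, 573], 'y': [9, 9], 'z': [6, 9]}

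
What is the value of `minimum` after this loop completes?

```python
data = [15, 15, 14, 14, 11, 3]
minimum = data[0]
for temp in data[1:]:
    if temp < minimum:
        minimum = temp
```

Minimum of [15, 15, 14, 14, 11, 3]
`minimum` takes the values: 15 → 14 → 11 → 3

Answer: 3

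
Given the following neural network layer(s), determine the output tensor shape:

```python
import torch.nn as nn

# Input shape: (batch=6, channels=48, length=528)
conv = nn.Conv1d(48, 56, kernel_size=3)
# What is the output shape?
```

Input: (6, 48, 528) -> Output: (6, 56, 526)

Answer: (6, 56, 526)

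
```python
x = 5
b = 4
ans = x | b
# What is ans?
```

Trace:
`x = 5` → x = 5
`b = 4` → b = 4
`ans = x | b` → ans = 5
So ans = 5

Answer: 5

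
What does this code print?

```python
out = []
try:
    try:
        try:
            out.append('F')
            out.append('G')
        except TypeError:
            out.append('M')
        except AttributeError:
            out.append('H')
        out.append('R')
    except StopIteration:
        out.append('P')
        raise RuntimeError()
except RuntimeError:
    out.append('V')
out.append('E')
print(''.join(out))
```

Execution trace: 'F' (inner try body) → 'G' (inner try body, no exception) → 'R' (try body, no exception) → 'E' (after the try/except). Output: FGRE

Answer: FGRE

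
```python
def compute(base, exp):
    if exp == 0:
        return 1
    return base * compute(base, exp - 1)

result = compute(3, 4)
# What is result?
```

compute(3, 4) = 3 * 3 * 3 * 3 = 81

Answer: 81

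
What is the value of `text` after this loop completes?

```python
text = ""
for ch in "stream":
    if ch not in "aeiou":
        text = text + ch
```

Remove vowels from 'stream'
`text` takes the values: "" → "s" → "st" → "str" → "strm"

Answer: "strm"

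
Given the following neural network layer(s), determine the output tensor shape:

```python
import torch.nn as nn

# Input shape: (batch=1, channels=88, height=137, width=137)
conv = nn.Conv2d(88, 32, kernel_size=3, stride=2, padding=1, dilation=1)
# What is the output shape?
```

Input: (1, 88, 137, 137) -> Output: (1, 32, 69, 69)

Answer: (1, 32, 69, 69)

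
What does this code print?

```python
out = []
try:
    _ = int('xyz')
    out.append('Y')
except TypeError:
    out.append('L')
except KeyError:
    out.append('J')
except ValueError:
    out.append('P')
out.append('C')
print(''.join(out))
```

Execution trace: 'P' (except ValueError) → 'C' (after the try/except). Output: PC

Answer: PC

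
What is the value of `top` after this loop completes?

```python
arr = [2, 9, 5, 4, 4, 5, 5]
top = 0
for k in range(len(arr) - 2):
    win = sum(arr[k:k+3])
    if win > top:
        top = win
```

Max sum of 3-element window in [2, 9, 5, 4, 4, 5, 5]
`top` takes the values: 0 → 16 → 18

Answer: 18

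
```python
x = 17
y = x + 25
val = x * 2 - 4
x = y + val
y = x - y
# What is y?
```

Trace:
`x = 17` → x = 17
`y = x + 25` → y = 42
`val = x * 2 - 4` → val = 30
`x = y + val` → x = 72
`y = x - y` → y = 30
So y = 30

Answer: 30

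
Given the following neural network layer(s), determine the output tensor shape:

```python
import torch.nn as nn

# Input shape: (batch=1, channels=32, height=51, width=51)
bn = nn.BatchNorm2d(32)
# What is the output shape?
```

Input: (1, 32, 51, 51) -> Output: (1, 32, 51, 51)

Answer: (1, 32, 51, 51)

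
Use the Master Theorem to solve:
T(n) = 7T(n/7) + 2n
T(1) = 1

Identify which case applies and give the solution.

a=7, b=7, f(n)=2n. log_7(7) = 1. Since c=1 = 1, Case 2 applies: T(n) = Θ(n^log_b(a) · log n) = O(n log n).

Answer: O(n log n) - Case 2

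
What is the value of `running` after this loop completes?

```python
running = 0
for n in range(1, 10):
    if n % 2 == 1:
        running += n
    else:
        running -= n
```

Add odd, subtract even
`running` takes the values: 0 → 1 → -1 → 2 → -2 → 3 → -3 → 4 → -4 → 5

Answer: 5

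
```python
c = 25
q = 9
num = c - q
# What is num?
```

Trace:
`c = 25` → c = 25
`q = 9` → q = 9
`num = c - q` → num = 16
So num = 16

Answer: 16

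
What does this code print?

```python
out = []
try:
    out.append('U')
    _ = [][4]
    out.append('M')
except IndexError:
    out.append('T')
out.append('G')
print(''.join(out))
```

Execution trace: 'U' (try body) → 'T' (except IndexError) → 'G' (after the try/except). Output: UTG

Answer: UTG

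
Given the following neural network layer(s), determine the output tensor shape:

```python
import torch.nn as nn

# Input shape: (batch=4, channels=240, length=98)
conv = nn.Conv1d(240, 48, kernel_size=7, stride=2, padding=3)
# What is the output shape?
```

Input: (4, 240, 98) -> Output: (4, 48, 49)

Answer: (4, 48, 49)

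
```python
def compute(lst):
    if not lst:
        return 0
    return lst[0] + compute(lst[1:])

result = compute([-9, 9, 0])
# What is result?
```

(-9) + 9 + 0 + 0 = 0

Answer: 0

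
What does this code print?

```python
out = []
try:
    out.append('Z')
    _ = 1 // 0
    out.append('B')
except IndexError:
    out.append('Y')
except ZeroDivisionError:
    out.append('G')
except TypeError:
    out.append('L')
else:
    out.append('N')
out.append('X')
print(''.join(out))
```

Execution trace: 'Z' (try body) → 'G' (except ZeroDivisionError) → 'X' (after the try/except). Output: ZGX

Answer: ZGX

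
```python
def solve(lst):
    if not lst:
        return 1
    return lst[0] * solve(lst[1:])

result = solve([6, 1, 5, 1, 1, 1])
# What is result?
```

Product over [6, 1, 5, 1, 1, 1] = 6 * 1 * 5 * 1 * 1 * 1 = 30

Answer: 30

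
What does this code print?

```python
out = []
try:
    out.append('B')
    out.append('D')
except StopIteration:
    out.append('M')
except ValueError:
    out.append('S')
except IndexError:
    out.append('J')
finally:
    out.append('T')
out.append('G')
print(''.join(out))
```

Execution trace: 'B' (try body) → 'D' (try body, no exception) → 'T' (finally) → 'G' (after the try/except). Output: BDTG

Answer: BDTG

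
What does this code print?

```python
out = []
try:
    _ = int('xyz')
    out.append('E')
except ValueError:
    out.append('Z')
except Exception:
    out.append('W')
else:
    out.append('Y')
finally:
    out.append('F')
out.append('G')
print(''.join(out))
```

Execution trace: 'Z' (except ValueError) → 'F' (finally) → 'G' (after the try/except). Output: ZFG

Answer: ZFG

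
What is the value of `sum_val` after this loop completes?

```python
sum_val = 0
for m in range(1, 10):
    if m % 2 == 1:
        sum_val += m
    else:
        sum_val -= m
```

Add odd, subtract even
`sum_val` takes the values: 0 → 1 → -1 → 2 → -2 → 3 → -3 → 4 → -4 → 5

Answer: 5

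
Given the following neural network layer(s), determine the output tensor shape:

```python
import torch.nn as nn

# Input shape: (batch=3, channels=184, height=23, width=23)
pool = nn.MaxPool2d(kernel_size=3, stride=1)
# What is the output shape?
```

Input: (3, 184, 23, 23) -> Output: (3, 184, 21, 21)

Answer: (3, 184, 21, 21)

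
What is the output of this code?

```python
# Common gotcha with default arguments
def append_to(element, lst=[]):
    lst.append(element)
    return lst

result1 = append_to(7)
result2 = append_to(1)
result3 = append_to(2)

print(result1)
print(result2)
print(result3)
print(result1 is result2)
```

Key concept: mutable default argument gotcha.
Step by step:
`result1 = append_to(7)` → result1 = [7]
`result2 = append_to(1)` → result1 = [7, 1] (same object as result2); result2 = [7, 1] (same object as result1)
`result3 = append_to(2)` → result1 = [7, 1, 2] (same object as result2, result3); result2 = [7, 1, 2] (same object as result1, result3); result3 = [7, 1, 2] (same object as result1, result2)
`print(result1)` → prints [7, 1, 2]
`print(result2)` → prints [7, 1, 2]
`print(result3)` → prints [7, 1, 2]
`print(result1 is result2)` → prints True

Answer:
[7, 1, 2]
[7, 1, 2]
[7, 1, 2]
True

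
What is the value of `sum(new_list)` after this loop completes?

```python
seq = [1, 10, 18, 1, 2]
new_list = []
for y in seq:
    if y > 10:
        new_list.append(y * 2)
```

Sum of doubled values > 10
`new_list` takes the values: [] → [36]
So `sum(new_list)` = 36

Answer: 36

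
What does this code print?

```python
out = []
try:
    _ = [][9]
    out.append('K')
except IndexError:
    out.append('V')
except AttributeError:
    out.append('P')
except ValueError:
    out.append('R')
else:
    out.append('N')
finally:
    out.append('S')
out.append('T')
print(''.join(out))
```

Execution trace: 'V' (except IndexError) → 'S' (finally) → 'T' (after the try/except). Output: VST

Answer: VST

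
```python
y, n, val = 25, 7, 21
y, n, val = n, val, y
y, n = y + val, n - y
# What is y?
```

Trace:
`y, n, val = 25, 7, 21` → y = 25; n = 7; val = 21
`y, n, val = n, val, y` → y = 7; n = 21; val = 25
`y, n = y + val, n - y` → y = 32; n = 14
So y = 32

Answer: 32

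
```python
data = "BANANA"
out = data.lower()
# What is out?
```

Trace:
`data = "BANANA"` → data = 'BANANA'
`out = data.lower()` → out = 'banana'
So out = 'banana'

Answer: 'banana'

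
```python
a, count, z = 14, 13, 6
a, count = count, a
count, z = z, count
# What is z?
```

Trace:
`a, count, z = 14, 13, 6` → a = 14; count = 13; z = 6
`a, count = count, a` → a = 13; count = 14
`count, z = z, count` → count = 6; z = 14
So z = 14

Answer: 14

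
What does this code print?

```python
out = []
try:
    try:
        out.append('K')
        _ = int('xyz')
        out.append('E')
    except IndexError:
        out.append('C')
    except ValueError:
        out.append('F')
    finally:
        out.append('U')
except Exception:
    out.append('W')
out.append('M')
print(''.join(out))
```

Execution trace: 'K' (inner try body) → 'F' (inner except ValueError) → 'U' (inner finally) → 'M' (after the try/except). Output: KFUM

Answer: KFUM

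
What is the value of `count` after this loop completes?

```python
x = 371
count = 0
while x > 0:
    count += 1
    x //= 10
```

Count digits by repeated division by 10
`count` takes the values: 0 → 1 → 2 → 3

Answer: 3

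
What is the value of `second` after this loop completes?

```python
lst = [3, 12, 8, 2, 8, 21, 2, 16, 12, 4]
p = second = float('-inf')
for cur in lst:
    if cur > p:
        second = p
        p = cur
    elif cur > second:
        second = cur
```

Second largest (with repeats) in [3, 12, 8, 2, 8, 21, 2, 16, 12, 4]
`second` takes the values: -inf → 3 → 8 → 12 → 16

Answer: 16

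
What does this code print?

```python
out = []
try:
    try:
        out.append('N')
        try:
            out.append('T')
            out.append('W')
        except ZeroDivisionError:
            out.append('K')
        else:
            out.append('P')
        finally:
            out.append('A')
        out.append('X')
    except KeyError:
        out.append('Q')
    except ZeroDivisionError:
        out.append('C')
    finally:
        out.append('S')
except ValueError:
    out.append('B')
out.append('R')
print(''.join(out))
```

Execution trace: 'N' (try body) → 'T' (inner try body) → 'W' (inner try body, no exception) → 'P' (inner else) → 'A' (inner finally) → 'X' (try body, no exception) → 'S' (finally) → 'R' (after the try/except). Output: NTWPAXSR

Answer: NTWPAXSR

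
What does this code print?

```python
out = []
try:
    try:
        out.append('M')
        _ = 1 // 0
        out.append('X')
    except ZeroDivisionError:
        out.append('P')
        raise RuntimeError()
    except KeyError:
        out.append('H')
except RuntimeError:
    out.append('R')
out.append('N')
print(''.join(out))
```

Execution trace: 'M' (inner try body) → 'P' (inner except ZeroDivisionError) → 'R' (outer except RuntimeError) → 'N' (after the try/except). Output: MPRN

Answer: MPRN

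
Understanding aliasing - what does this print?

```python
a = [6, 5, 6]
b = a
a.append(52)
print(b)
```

Key concept: basic list aliasing.
Step by step:
`a = [6, 5, 6]` → a = [6, 5, 6]
`b = a` → b = [6, 5, 6] (same object as a)
`a.append(52)` → a = [6, 5, 6, 52] (same object as b); b = [6, 5, 6, 52] (same object as a)
`print(b)` → prints [6, 5, 6, 52]

Answer: [6, 5, 6, 52]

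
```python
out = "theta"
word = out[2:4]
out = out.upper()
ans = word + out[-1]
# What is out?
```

Trace:
`out = "theta"` → out = 'theta'
`word = out[2:4]` → word = 'et'
`out = out.upper()` → out = 'THETA'
`ans = word + out[-1]` → ans = 'etA'
So out = 'THETA'

Answer: 'THETA'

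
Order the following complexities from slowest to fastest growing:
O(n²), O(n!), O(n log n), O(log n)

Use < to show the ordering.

Ordered by growth rate: O(log n) < O(n log n) < O(n²) < O(n!)

Answer: O(log n) < O(n log n) < O(n²) < O(n!)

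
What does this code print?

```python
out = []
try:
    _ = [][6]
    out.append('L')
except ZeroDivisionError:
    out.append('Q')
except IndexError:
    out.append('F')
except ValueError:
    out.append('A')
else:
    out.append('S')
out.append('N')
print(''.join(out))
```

Execution trace: 'F' (except IndexError) → 'N' (after the try/except). Output: FN

Answer: FN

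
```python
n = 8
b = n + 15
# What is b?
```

Trace:
`n = 8` → n = 8
`b = n + 15` → b = 23
So b = 23

Answer: 23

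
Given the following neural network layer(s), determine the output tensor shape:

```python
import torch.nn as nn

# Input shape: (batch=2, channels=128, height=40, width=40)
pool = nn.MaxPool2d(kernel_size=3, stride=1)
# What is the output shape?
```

Input: (2, 128, 40, 40) -> Output: (2, 128, 38, 38)

Answer: (2, 128, 38, 38)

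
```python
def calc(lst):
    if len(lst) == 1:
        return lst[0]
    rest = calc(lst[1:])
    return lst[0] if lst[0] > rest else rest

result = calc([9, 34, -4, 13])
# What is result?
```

Recursive max over [9, 34, -4, 13] = 34

Answer: 34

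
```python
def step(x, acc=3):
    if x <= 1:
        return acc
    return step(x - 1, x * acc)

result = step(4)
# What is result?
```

Accumulator trace (n, acc): (4, 3) -> (3, 12) -> (2, 36) -> (1, 72) -> return 72

Answer: 72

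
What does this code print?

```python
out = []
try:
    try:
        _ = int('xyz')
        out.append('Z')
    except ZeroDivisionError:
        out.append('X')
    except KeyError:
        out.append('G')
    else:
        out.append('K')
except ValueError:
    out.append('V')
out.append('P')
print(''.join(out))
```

Execution trace: 'V' (outer except ValueError) → 'P' (after the try/except). Output: VP

Answer: VP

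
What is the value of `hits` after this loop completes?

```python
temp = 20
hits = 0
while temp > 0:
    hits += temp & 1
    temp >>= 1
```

Count set bits in 20 (binary: 0b10100)
`hits` takes the values: 0 → 1 → 2

Answer: 2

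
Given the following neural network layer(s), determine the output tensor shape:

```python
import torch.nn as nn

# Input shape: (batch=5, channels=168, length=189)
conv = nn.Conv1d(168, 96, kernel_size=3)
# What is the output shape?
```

Input: (5, 168, 189) -> Output: (5, 96, 187)

Answer: (5, 96, 187)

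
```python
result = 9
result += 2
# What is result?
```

Trace:
`result = 9` → result = 9
`result += 2` → result = 11
So result = 11

Answer: 11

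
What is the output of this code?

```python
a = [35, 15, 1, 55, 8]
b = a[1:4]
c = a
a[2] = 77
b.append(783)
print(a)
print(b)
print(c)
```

Key concept: slice vs alias.
Step by step:
`a = [35, 15, 1, 55, 8]` → a = [35, 15, 1, 55, 8]
`b = a[1:4]` → b = [15, 1, 55]
`c = a` → c = [35, 15, 1, 55, 8] (same object as a)
`a[2] = 77` → a = [35, 15, 77, 55, 8] (same object as c); c = [35, 15, 77, 55, 8] (same object as a)
`b.append(783)` → b = [15, 1, 55, 783]
`print(a)` → prints [35, 15, 77, 55, 8]
`print(b)` → prints [15, 1, 55, 783]
`print(c)` → prints [35, 15, 77, 55, 8]

Answer:
[35, 15, 77, 55, 8]
[15, 1, 55, 783]
[35, 15, 77, 55, 8]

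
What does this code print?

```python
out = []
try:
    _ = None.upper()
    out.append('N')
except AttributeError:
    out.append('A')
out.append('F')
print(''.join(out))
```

Execution trace: 'A' (except AttributeError) → 'F' (after the try/except). Output: AF

Answer: AF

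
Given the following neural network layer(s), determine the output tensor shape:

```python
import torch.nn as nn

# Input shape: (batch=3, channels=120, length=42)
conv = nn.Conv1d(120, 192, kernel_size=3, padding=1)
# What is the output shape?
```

Input: (3, 120, 42) -> Output: (3, 192, 42)

Answer: (3, 192, 42)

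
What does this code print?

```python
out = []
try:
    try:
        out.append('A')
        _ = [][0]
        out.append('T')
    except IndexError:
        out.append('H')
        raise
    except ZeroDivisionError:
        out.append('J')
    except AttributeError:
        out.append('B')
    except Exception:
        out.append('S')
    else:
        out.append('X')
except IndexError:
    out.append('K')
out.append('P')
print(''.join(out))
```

Execution trace: 'A' (try body) → 'H' (except IndexError) → 'K' (outer except IndexError) → 'P' (after the try/except). Output: AHKP

Answer: AHKP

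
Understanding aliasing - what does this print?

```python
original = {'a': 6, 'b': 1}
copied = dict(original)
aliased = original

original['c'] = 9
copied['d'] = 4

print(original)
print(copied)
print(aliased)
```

Key concept: dict() creates copy, assignment creates alias.
Step by step:
`original = {'a': 6, 'b': 1}` → original = {'a': 6, 'b': 1}
`copied = dict(original)` → copied = {'a': 6, 'b': 1}
`aliased = original` → aliased = {'a': 6, 'b': 1} (same object as original)
`original['c'] = 9` → original = {'a': 6, 'b': 1, 'c': 9} (same object as aliased); aliased = {'a': 6, 'b': 1, 'c': 9} (same object as original)
`copied['d'] = 4` → copied = {'a': 6, 'b': 1, 'd': 4}
`print(original)` → prints {'a': 6, 'b': 1, 'c': 9}
`print(copied)` → prints {'a': 6, 'b': 1, 'd': 4}
`print(aliased)` → prints {'a': 6, 'b': 1, 'c': 9}

Answer:
{'a': 6, 'b': 1, 'c': 9}
{'a': 6, 'b': 1, 'd': 4}
{'a': 6, 'b': 1, 'c': 9}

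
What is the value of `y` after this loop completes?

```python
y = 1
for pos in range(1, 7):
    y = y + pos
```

Start at 1, add 1 through 6
`y` takes the values: 1 → 2 → 4 → 7 → 11 → 16 → 22

Answer: 22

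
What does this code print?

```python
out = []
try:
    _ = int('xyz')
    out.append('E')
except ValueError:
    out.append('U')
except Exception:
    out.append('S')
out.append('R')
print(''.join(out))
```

Execution trace: 'U' (except ValueError) → 'R' (after the try/except). Output: UR

Answer: UR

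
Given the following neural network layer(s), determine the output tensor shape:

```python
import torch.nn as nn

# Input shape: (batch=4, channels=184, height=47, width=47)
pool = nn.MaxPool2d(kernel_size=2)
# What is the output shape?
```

Input: (4, 184, 47, 47) -> Output: (4, 184, 23, 23)

Answer: (4, 184, 23, 23)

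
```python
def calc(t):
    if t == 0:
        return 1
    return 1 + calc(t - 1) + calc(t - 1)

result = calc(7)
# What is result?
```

calc(t) = 1 + 2·calc(t-1), calc(0)=1. Closed form: (1+1)·2^7 - 1 = 255.

Answer: 255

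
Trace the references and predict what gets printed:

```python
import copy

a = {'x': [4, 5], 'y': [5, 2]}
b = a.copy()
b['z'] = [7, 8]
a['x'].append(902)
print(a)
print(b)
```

Key concept: shallow copy of dict with mutable values.
Step by step:
`a = {'x': [4, 5], 'y': [5, 2]}` → a = {'x': [4, 5], 'y': [5, 2]}
`b = a.copy()` → b = {'x': [4, 5], 'y': [5, 2]}
`b['z'] = [7, 8]` → b = {'x': [4, 5], 'y': [5, 2], 'z': [7, 8]}
`a['x'].append(902)` → a = {'x': [4, 5, 902], 'y': [5, 2]}; b = {'x': [4, 5, 902], 'y': [5, 2], 'z': [7, 8]}
`print(a)` → prints {'x': [4, 5, 902], 'y': [5, 2]}
`print(b)` → prints {'x': [4, 5, 902], 'y': [5, 2], 'z': [7, 8]}

Answer:
{'x': [4, 5, 902], 'y': [5, 2]}
{'x': [4, 5, 902], 'y': [5, 2], 'z': [7, 8]}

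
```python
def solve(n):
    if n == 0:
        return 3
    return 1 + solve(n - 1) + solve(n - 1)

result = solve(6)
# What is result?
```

solve(n) = 1 + 2·solve(n-1), solve(0)=3. Closed form: (3+1)·2^6 - 1 = 255.

Answer: 255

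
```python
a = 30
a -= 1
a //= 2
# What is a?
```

Trace:
`a = 30` → a = 30
`a -= 1` → a = 29
`a //= 2` → a = 14
So a = 14

Answer: 14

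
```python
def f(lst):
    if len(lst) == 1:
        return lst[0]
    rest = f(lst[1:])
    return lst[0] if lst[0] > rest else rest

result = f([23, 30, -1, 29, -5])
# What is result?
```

Recursive max over [23, 30, -1, 29, -5] = 30

Answer: 30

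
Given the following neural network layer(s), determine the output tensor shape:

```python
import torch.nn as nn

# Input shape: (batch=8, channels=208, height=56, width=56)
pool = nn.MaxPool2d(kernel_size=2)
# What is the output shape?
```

Input: (8, 208, 56, 56) -> Output: (8, 208, 28, 28)

Answer: (8, 208, 28, 28)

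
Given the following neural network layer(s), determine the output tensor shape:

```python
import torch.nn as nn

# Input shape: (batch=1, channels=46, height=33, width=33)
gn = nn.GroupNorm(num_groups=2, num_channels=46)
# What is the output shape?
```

Input: (1, 46, 33, 33) -> Output: (1, 46, 33, 33)

Answer: (1, 46, 33, 33)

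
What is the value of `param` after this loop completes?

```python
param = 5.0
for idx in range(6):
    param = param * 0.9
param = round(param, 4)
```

Exponential decay: 5.0 * 0.9^6
`param` takes the values: 5.0 → 4.5 → 4.05 → 3.645 → 3.2805 → 2.95245 → 2.657205 → 2.6572

Answer: 2.6572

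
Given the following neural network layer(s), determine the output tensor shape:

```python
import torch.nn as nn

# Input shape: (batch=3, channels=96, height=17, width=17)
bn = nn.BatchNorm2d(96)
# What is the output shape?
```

Input: (3, 96, 17, 17) -> Output: (3, 96, 17, 17)

Answer: (3, 96, 17, 17)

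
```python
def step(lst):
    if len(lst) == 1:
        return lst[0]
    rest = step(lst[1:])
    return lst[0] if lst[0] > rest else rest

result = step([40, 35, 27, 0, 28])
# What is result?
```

Recursive max over [40, 35, 27, 0, 28] = 40

Answer: 40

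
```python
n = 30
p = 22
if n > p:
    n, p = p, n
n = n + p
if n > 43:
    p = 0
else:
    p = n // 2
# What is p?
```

Trace:
`n = 30` → n = 30
`p = 22` → p = 22
`if n > p: ...` → n > p is True → n = 22; p = 30
`n = n + p` → n = 52
`if n > 43: ...` → n > 43 is True → p = 0
So p = 0

Answer: 0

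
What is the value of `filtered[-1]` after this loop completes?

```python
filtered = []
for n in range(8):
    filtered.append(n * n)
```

Last element of squares 0 to 7
`filtered` takes the values: [] → [0] → [0, 1] → [0, 1, 4] → [0, 1, 4, 9] → [0, 1, 4, 9, 16] → [0, 1, 4, 9, 16, 25] → [0, 1, 4, 9, 16, 25, 36] → [0, 1, 4, 9, 16, 25, 36, 49]
So `filtered[-1]` = 49

Answer: 49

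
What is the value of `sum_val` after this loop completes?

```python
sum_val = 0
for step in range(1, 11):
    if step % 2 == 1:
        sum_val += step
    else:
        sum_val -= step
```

Add odd, subtract even
`sum_val` takes the values: 0 → 1 → -1 → 2 → -2 → 3 → -3 → 4 → -4 → 5 → -5

Answer: -5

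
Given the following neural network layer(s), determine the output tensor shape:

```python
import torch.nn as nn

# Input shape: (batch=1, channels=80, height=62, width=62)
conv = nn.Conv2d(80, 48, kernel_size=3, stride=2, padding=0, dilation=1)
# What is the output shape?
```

Input: (1, 80, 62, 62) -> Output: (1, 48, 30, 30)

Answer: (1, 48, 30, 30)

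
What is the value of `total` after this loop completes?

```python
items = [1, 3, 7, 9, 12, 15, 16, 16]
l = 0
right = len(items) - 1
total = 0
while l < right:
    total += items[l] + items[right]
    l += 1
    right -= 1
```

Sum of pairs from ends
`total` takes the values: 0 → 17 → 36 → 58 → 79

Answer: 79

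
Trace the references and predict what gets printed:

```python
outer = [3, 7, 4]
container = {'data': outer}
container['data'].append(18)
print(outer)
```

Key concept: dict holds reference to list.
Step by step:
`outer = [3, 7, 4]` → outer = [3, 7, 4]
`container = {'data': outer}` → container = {'data': [3, 7, 4]}
`container['data'].append(18)` → outer = [3, 7, 4, 18]; container = {'data': [3, 7, 4, 18]}
`print(outer)` → prints [3, 7, 4, 18]

Answer: [3, 7, 4, 18]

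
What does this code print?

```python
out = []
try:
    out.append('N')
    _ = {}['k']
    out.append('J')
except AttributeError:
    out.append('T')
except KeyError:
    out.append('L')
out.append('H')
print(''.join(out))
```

Execution trace: 'N' (try body) → 'L' (except KeyError) → 'H' (after the try/except). Output: NLH

Answer: NLH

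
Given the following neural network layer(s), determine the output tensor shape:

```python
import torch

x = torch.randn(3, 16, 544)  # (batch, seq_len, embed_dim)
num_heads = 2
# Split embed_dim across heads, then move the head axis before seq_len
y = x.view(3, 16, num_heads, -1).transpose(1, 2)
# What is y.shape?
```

Input: (3, 16, 544) -> head_dim = 544 // 2 = 272; after view: (3, 16, 2, 272) -> after transpose(1, 2): (3, 2, 16, 272) -> Output: (3, 2, 16, 272)

Answer: (3, 2, 16, 272)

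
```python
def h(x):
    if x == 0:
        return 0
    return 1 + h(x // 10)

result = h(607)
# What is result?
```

Count of digits of 607: 3

Answer: 3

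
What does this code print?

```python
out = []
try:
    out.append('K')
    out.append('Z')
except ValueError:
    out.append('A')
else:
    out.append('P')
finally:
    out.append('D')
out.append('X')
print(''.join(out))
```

Execution trace: 'K' (try body) → 'Z' (try body, no exception) → 'P' (else) → 'D' (finally) → 'X' (after the try/except). Output: KZPDX

Answer: KZPDX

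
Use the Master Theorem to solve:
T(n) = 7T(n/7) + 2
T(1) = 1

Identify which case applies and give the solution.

a=7, b=7, f(n)=2. log_7(7) = 1. Since c=0 < 1, Case 1 applies: T(n) = Θ(n^log_b(a)) = O(n).

Answer: O(n) - Case 1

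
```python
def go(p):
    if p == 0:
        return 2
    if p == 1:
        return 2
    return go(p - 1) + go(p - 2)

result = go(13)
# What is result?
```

Build up from base cases: go(0)=2, go(1)=2, go(2)=4, go(3)=6, go(4)=10, go(5)=16, go(6)=26, ..., go(13)=754

Answer: 754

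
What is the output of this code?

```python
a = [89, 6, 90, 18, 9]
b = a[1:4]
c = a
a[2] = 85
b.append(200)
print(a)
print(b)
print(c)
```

Key concept: slice vs alias.
Step by step:
`a = [89, 6, 90, 18, 9]` → a = [89, 6, 90, 18, 9]
`b = a[1:4]` → b = [6, 90, 18]
`c = a` → c = [89, 6, 90, 18, 9] (same object as a)
`a[2] = 85` → a = [89, 6, 85, 18, 9] (same object as c); c = [89, 6, 85, 18, 9] (same object as a)
`b.append(200)` → b = [6, 90, 18, 200]
`print(a)` → prints [89, 6, 85, 18, 9]
`print(b)` → prints [6, 90, 18, 200]
`print(c)` → prints [89, 6, 85, 18, 9]

Answer:
[89, 6, 85, 18, 9]
[6, 90, 18, 200]
[89, 6, 85, 18, 9]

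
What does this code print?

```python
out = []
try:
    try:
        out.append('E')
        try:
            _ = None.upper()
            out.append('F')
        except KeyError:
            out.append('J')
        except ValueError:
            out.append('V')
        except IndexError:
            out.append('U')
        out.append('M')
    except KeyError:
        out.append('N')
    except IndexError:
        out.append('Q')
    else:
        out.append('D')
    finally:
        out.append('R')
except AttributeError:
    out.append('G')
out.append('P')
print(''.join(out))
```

Execution trace: 'E' (try body) → 'R' (finally) → 'G' (outer except AttributeError) → 'P' (after the try/except). Output: ERGP

Answer: ERGP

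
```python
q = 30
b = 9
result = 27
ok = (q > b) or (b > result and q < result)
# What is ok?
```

Trace:
`q = 30` → q = 30
`b = 9` → b = 9
`result = 27` → result = 27
`ok = (q > b) or (b > result and q < result)` → ok = True
So ok = True

Answer: True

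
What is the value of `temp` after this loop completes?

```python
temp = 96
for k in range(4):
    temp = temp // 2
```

Halve 4 times: 96 // 2^4 = 6
`temp` takes the values: 96 → 48 → 24 → 12 → 6

Answer: 6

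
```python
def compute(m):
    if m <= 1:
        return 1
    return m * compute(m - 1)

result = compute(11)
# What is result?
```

compute(11) = 11 * 10 * 9 * 8 * 7 * 6 * 5 * 4 * 3 * 2 * 1 = 39916800

Answer: 39916800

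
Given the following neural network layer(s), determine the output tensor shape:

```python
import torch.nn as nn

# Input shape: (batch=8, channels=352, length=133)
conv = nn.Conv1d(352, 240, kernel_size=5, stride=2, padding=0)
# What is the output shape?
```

Input: (8, 352, 133) -> Output: (8, 240, 65)

Answer: (8, 240, 65)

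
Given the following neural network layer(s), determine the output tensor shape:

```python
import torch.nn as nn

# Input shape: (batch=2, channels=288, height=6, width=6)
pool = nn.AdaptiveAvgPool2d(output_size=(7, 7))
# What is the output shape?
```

Input: (2, 288, 6, 6) -> Output: (2, 288, 7, 7)

Answer: (2, 288, 7, 7)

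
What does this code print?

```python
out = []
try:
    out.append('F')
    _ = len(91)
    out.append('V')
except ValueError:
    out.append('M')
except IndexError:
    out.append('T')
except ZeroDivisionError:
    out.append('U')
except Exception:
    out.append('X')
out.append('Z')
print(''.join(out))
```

Execution trace: 'F' (try body) → 'X' (except Exception) → 'Z' (after the try/except). Output: FXZ

Answer: FXZ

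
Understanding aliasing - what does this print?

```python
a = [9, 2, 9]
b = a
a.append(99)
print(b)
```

Key concept: basic list aliasing.
Step by step:
`a = [9, 2, 9]` → a = [9, 2, 9]
`b = a` → b = [9, 2, 9] (same object as a)
`a.append(99)` → a = [9, 2, 9, 99] (same object as b); b = [9, 2, 9, 99] (same object as a)
`print(b)` → prints [9, 2, 9, 99]

Answer: [9, 2, 9, 99]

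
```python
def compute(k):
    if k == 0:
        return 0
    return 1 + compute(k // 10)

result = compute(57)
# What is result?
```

Count of digits of 57: 2

Answer: 2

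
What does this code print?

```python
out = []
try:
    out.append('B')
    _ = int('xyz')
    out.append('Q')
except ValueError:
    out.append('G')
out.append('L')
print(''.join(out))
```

Execution trace: 'B' (try body) → 'G' (except ValueError) → 'L' (after the try/except). Output: BGL

Answer: BGL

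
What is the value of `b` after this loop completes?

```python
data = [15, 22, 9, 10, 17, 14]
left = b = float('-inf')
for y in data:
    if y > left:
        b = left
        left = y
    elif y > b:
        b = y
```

Second largest (with repeats) in [15, 22, 9, 10, 17, 14]
`b` takes the values: -inf → 15 → 17

Answer: 17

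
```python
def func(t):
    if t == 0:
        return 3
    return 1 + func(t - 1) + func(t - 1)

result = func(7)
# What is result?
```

func(t) = 1 + 2·func(t-1), func(0)=3. Closed form: (3+1)·2^7 - 1 = 511.

Answer: 511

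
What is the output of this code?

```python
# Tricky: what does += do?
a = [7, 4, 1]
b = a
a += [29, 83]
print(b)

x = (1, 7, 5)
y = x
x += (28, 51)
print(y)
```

Key concept: += behavior differs for mutable vs immutable.
Step by step:
`a = [7, 4, 1]` → a = [7, 4, 1]
`b = a` → b = [7, 4, 1] (same object as a)
`a += [29, 83]` → a = [7, 4, 1, 29, 83] (same object as b); b = [7, 4, 1, 29, 83] (same object as a)
`print(b)` → prints [7, 4, 1, 29, 83]
`x = (1, 7, 5)` → x = (1, 7, 5)
`y = x` → y = (1, 7, 5)
`x += (28, 51)` → x = (1, 7, 5, 28, 51)
`print(y)` → prints (1, 7, 5)

Answer:
[7, 4, 1, 29, 83]
(1, 7, 5)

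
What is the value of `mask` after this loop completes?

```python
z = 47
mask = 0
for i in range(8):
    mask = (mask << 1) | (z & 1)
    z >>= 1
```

Reverse lowest 8 bits of 47
`mask` takes the values: 0 → 1 → 3 → 7 → 15 → 30 → 61 → 122 → 244

Answer: 244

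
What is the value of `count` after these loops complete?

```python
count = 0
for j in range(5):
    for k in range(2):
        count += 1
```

5 * 2 = 10
`count` takes the values: 0 → 1 → 2 → 3 → 4 → 5 → 6 → 7 → 8 → 9 → 10

Answer: 10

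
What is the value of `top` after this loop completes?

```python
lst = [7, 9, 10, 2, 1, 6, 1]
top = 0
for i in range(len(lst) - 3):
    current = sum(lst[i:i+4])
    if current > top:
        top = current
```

Max sum of 4-element window in [7, 9, 10, 2, 1, 6, 1]
`top` takes the values: 0 → 28

Answer: 28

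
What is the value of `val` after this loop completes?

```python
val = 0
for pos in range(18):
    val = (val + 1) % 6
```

Increment mod 6, 18 times = 0
`val` takes the values: 0 → 1 → 2 → 3 → 4 → 5 → 0 → 1 → 2 → 3 → 4 → 5 → 0 → 1 → 2 → 3 → 4 → 5 → 0

Answer: 0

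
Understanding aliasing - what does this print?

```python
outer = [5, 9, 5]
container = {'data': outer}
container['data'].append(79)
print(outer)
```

Key concept: dict holds reference to list.
Step by step:
`outer = [5, 9, 5]` → outer = [5, 9, 5]
`container = {'data': outer}` → container = {'data': [5, 9, 5]}
`container['data'].append(79)` → outer = [5, 9, 5, 79]; container = {'data': [5, 9, 5, 79]}
`print(outer)` → prints [5, 9, 5, 79]

Answer: [5, 9, 5, 79]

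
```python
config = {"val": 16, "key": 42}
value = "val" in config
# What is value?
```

Trace:
`config = {"val": 16, "key": 42}` → config = {'val': 16, 'key': 42}
`value = "val" in config` → value = True
So value = True

Answer: True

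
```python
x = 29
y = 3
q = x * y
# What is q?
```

Trace:
`x = 29` → x = 29
`y = 3` → y = 3
`q = x * y` → q = 87
So q = 87

Answer: 87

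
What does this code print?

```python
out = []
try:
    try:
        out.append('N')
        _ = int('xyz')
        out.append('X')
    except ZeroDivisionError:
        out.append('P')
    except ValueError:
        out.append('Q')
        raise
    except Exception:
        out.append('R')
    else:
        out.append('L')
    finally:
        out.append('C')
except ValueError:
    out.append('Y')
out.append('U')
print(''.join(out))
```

Execution trace: 'N' (inner try body) → 'Q' (inner except ValueError) → 'C' (inner finally) → 'Y' (outer except ValueError) → 'U' (after the try/except). Output: NQCYU

Answer: NQCYU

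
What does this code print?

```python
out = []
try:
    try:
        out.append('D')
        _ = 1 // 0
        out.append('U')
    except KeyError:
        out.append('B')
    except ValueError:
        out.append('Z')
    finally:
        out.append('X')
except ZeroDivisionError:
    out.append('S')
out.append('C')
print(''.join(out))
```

Execution trace: 'D' (try body) → 'X' (finally) → 'S' (outer except ZeroDivisionError) → 'C' (after the try/except). Output: DXSC

Answer: DXSC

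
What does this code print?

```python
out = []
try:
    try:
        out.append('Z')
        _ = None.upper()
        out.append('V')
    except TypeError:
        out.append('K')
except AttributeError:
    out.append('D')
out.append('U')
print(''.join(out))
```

Execution trace: 'Z' (try body) → 'D' (outer except AttributeError) → 'U' (after the try/except). Output: ZDU

Answer: ZDU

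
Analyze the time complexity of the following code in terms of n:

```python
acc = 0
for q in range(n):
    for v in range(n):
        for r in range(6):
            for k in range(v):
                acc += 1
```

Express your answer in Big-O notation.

Each loop level contributes: n × n × 1 × n. Multiplying the contributions gives O(n^3).

Answer: O(n^3)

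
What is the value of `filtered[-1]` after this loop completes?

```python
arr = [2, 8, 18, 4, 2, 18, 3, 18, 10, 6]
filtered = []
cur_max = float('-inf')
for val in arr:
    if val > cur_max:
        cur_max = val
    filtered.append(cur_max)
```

Running max ends at 18
`filtered` takes the values: [] → [2] → [2, 8] → [2, 8, 18] → [2, 8, 18, 18] → [2, 8, 18, 18, 18] → [2, 8, 18, 18, 18, 18] → [2, 8, 18, 18, 18, 18, 18] → [2, 8, 18, 18, 18, 18, 18, 18] → [2, 8, 18, 18, 18, 18, 18, 18, 18] → [2, 8, 18, 18, 18, 18, 18, 18, 18, 18]
So `filtered[-1]` = 18

Answer: 18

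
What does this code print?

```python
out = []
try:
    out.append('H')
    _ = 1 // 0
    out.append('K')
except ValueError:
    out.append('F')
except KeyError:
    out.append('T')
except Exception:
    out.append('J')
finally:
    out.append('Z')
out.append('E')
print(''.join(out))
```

Execution trace: 'H' (try body) → 'J' (except Exception) → 'Z' (finally) → 'E' (after the try/except). Output: HJZE

Answer: HJZE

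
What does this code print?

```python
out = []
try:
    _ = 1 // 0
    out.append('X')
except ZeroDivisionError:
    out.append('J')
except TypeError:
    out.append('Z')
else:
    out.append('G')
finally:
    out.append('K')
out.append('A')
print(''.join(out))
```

Execution trace: 'J' (except ZeroDivisionError) → 'K' (finally) → 'A' (after the try/except). Output: JKA

Answer: JKA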